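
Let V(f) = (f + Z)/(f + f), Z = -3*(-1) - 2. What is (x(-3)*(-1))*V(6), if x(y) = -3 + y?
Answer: 7/2 ≈ 3.5000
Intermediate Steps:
Z = 1 (Z = 3 - 2 = 1)
V(f) = (1 + f)/(2*f) (V(f) = (f + 1)/(f + f) = (1 + f)/((2*f)) = (1 + f)*(1/(2*f)) = (1 + f)/(2*f))
(x(-3)*(-1))*V(6) = ((-3 - 3)*(-1))*((1/2)*(1 + 6)/6) = (-6*(-1))*((1/2)*(1/6)*7) = 6*(7/12) = 7/2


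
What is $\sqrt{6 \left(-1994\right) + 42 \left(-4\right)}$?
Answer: $6 i \sqrt{337} \approx 110.15 i$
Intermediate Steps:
$\sqrt{6 \left(-1994\right) + 42 \left(-4\right)} = \sqrt{-11964 - 168} = \sqrt{-12132} = 6 i \sqrt{337}$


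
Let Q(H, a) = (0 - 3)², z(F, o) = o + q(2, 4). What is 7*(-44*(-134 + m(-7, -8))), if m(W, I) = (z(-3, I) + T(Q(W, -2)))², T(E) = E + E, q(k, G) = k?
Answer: -3080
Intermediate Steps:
z(F, o) = 2 + o (z(F, o) = o + 2 = 2 + o)
Q(H, a) = 9 (Q(H, a) = (-3)² = 9)
T(E) = 2*E
m(W, I) = (20 + I)² (m(W, I) = ((2 + I) + 2*9)² = ((2 + I) + 18)² = (20 + I)²)
7*(-44*(-134 + m(-7, -8))) = 7*(-44*(-134 + (20 - 8)²)) = 7*(-44*(-134 + 12²)) = 7*(-44*(-134 + 144)) = 7*(-44*10) = 7*(-440) = -3080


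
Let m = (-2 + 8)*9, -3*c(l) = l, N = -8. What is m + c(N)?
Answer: 170/3 ≈ 56.667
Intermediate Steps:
c(l) = -l/3
m = 54 (m = 6*9 = 54)
m + c(N) = 54 - ⅓*(-8) = 54 + 8/3 = 170/3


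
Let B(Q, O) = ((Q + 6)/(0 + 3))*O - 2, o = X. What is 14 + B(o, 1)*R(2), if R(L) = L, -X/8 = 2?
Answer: 10/3 ≈ 3.3333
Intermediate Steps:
X = -16 (X = -8*2 = -16)
o = -16
B(Q, O) = -2 + O*(2 + Q/3) (B(Q, O) = ((6 + Q)/3)*O - 2 = ((6 + Q)*(⅓))*O - 2 = (2 + Q/3)*O - 2 = O*(2 + Q/3) - 2 = -2 + O*(2 + Q/3))
14 + B(o, 1)*R(2) = 14 + (-2 + 2*1 + (⅓)*1*(-16))*2 = 14 + (-2 + 2 - 16/3)*2 = 14 - 16/3*2 = 14 - 32/3 = 10/3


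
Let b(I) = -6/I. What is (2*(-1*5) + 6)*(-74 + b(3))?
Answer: 304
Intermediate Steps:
(2*(-1*5) + 6)*(-74 + b(3)) = (2*(-1*5) + 6)*(-74 - 6/3) = (2*(-5) + 6)*(-74 - 6*⅓) = (-10 + 6)*(-74 - 2) = -4*(-76) = 304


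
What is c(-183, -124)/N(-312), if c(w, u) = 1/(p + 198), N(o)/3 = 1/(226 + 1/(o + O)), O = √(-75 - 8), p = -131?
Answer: 22018190/19582827 - I*√83/19582827 ≈ 1.1244 - 4.6523e-7*I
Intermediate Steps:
O = I*√83 (O = √(-83) = I*√83 ≈ 9.1104*I)
N(o) = 3/(226 + 1/(o + I*√83))
c(w, u) = 1/67 (c(w, u) = 1/(-131 + 198) = 1/67)
c(-183, -124)/N(-312) = 1/(67*((3*(-312 + I*√83)/(1 + 226*(-312) + 226*I*√83)))) = 1/(67*((3*(-312 + I*√83)/(1 - 70512 + 226*I*√83)))) = 1/(67*((3*(-312 + I*√83)/(-70511 + 226*I*√83)))) = ((-70511 + 226*I*√83)/(3*(-312 + I*√83)))/67 = (-70511 + 226*I*√83)/(201*(-312 + I*√83))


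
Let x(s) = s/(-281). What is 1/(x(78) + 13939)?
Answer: 281/3916781 ≈ 7.1743e-5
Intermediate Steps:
x(s) = -s/281 (x(s) = s*(-1/281) = -s/281)
1/(x(78) + 13939) = 1/(-1/281*78 + 13939) = 1/(-78/281 + 13939) = 1/(3916781/281) = 281/3916781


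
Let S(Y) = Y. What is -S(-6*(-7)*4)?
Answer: -168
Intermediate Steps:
-S(-6*(-7)*4) = -(-6*(-7))*4 = -42*4 = -1*168 = -168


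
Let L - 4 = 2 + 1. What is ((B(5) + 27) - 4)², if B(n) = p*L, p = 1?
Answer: 900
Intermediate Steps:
L = 7 (L = 4 + (2 + 1) = 4 + 3 = 7)
B(n) = 7 (B(n) = 1*7 = 7)
((B(5) + 27) - 4)² = ((7 + 27) - 4)² = (34 - 4)² = 30² = 900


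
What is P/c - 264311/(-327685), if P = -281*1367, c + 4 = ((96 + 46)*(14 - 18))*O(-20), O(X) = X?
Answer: -122871140279/3721190860 ≈ -33.019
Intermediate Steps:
c = 11356 (c = -4 + ((96 + 46)*(14 - 18))*(-20) = -4 + (142*(-4))*(-20) = -4 - 568*(-20) = -4 + 11360 = 11356)
P = -384127
P/c - 264311/(-327685) = -384127/11356 - 264311/(-327685) = -384127*1/11356 - 264311*(-1/327685) = -384127/11356 + 264311/327685 = -122871140279/3721190860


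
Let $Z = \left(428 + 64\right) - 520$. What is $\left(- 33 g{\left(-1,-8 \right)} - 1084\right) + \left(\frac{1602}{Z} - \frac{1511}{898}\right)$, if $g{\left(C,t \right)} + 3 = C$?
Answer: $- \frac{3177249}{3143} \approx -1010.9$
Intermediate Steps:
$g{\left(C,t \right)} = -3 + C$
$Z = -28$ ($Z = 492 - 520 = -28$)
$\left(- 33 g{\left(-1,-8 \right)} - 1084\right) + \left(\frac{1602}{Z} - \frac{1511}{898}\right) = \left(- 33 \left(-3 - 1\right) - 1084\right) + \left(\frac{1602}{-28} - \frac{1511}{898}\right) = \left(\left(-33\right) \left(-4\right) - 1084\right) + \left(1602 \left(- \frac{1}{28}\right) - \frac{1511}{898}\right) = \left(132 - 1084\right) - \frac{185113}{3143} = -952 - \frac{185113}{3143} = - \frac{3177249}{3143}$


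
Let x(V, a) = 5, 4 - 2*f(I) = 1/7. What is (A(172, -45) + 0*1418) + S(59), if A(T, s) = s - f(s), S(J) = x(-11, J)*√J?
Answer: -657/14 + 5*√59 ≈ -8.5228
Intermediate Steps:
f(I) = 27/14 (f(I) = 2 - ½/7 = 2 - ½*⅐ = 2 - 1/14 = 27/14)
S(J) = 5*√J
A(T, s) = -27/14 + s (A(T, s) = s - 1*27/14 = s - 27/14 = -27/14 + s)
(A(172, -45) + 0*1418) + S(59) = ((-27/14 - 45) + 0*1418) + 5*√59 = (-657/14 + 0) + 5*√59 = -657/14 + 5*√59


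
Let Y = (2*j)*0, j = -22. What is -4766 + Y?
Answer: -4766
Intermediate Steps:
Y = 0 (Y = (2*(-22))*0 = -44*0 = 0)
-4766 + Y = -4766 + 0 = -4766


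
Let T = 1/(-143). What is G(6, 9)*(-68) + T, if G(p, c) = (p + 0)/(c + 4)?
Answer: -4489/143 ≈ -31.392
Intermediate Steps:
T = -1/143 ≈ -0.0069930
G(p, c) = p/(4 + c)
G(6, 9)*(-68) + T = (6/(4 + 9))*(-68) - 1/143 = (6/13)*(-68) - 1/143 = -408/13 - 1/143 = -4489/143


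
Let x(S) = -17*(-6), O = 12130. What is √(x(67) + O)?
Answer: 2*√3058 ≈ 110.60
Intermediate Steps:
x(S) = 102
√(x(67) + O) = √(102 + 12130) = √12232 = 2*√3058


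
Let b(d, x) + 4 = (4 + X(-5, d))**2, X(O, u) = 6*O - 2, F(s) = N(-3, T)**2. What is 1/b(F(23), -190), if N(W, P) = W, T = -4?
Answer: 1/780 ≈ 0.0012821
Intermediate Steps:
F(s) = 9 (F(s) = (-3)**2 = 9)
X(O, u) = -2 + 6*O
b(d, x) = 780 (b(d, x) = -4 + (4 + (-2 + 6*(-5)))**2 = -4 + (4 + (-2 - 30))**2 = -4 + (4 - 32)**2 = -4 + (-28)**2 = -4 + 784 = 780)
1/b(F(23), -190) = 1/780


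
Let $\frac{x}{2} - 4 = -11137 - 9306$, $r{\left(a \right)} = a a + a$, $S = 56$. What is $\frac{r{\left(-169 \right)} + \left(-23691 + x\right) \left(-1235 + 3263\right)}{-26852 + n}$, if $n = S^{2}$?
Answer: $\frac{32729385}{5929} \approx 5520.2$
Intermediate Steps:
$r{\left(a \right)} = a + a^{2}$ ($r{\left(a \right)} = a^{2} + a = a + a^{2}$)
$x = -40878$ ($x = 8 + 2 \left(-11137 - 9306\right) = 8 + 2 \left(-20443\right) = 8 - 40886 = -40878$)
$n = 3136$ ($n = 56^{2} = 3136$)
$\frac{r{\left(-169 \right)} + \left(-23691 + x\right) \left(-1235 + 3263\right)}{-26852 + n} = \frac{- 169 \left(1 - 169\right) + \left(-23691 - 40878\right) \left(-1235 + 3263\right)}{-26852 + 3136} = \frac{\left(-169\right) \left(-168\right) - 130945932}{-23716} = \left(28392 - 130945932\right) \left(- \frac{1}{23716}\right) = \left(-130917540\right) \left(- \frac{1}{23716}\right) = \frac{32729385}{5929}$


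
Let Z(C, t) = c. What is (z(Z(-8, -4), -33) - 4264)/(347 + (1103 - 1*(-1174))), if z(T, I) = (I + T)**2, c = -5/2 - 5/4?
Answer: -46615/41984 ≈ -1.1103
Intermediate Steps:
c = -15/4 (c = -5*1/2 - 5*1/4 = -5/2 - 5/4 = -15/4 ≈ -3.7500)
Z(C, t) = -15/4
(z(Z(-8, -4), -33) - 4264)/(347 + (1103 - 1*(-1174))) = ((-33 - 15/4)**2 - 4264)/(347 + (1103 - 1*(-1174))) = ((-147/4)**2 - 4264)/(347 + (1103 + 1174)) = (21609/16 - 4264)/(347 + 2277) = -46615/16/2624 = -46615/16*1/2624 = -46615/41984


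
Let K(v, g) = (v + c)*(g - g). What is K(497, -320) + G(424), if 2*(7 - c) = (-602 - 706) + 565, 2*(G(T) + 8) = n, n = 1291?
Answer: 1275/2 ≈ 637.50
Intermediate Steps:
G(T) = 1275/2 (G(T) = -8 + (½)*1291 = -8 + 1291/2 = 1275/2)
c = 757/2 (c = 7 - ((-602 - 706) + 565)/2 = 7 - (-1308 + 565)/2 = 7 - ½*(-743) = 7 + 743/2 = 757/2 ≈ 378.50)
K(v, g) = 0 (K(v, g) = (v + 757/2)*(g - g) = (757/2 + v)*0 = 0)
K(497, -320) + G(424) = 0 + 1275/2 = 1275/2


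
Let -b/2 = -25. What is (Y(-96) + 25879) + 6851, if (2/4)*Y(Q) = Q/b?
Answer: 818154/25 ≈ 32726.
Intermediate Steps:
b = 50 (b = -2*(-25) = 50)
Y(Q) = Q/25 (Y(Q) = 2*(Q/50) = Q/25)
(Y(-96) + 25879) + 6851 = ((1/25)*(-96) + 25879) + 6851 = (-96/25 + 25879) + 6851 = 646879/25 + 6851 = 818154/25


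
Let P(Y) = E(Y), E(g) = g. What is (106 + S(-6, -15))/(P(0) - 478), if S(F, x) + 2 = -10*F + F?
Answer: -79/239 ≈ -0.33054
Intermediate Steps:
P(Y) = Y
S(F, x) = -2 - 9*F (S(F, x) = -2 + (-10*F + F) = -2 - 9*F)
(106 + S(-6, -15))/(P(0) - 478) = (106 + (-2 - 9*(-6)))/(0 - 478) = (106 + (-2 + 54))/(-478) = (106 + 52)*(-1/478) = 158*(-1/478) = -79/239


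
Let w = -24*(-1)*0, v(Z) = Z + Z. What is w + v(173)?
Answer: 346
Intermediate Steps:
v(Z) = 2*Z
w = 0 (w = 24*0 = 0)
w + v(173) = 0 + 2*173 = 0 + 346 = 346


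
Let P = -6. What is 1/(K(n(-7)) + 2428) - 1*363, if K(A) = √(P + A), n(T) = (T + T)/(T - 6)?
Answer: (-2904*√13 + 11457719*I)/(4*(-7891*I + 2*√13)) ≈ -363.0 - 3.7637e-7*I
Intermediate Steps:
n(T) = 2*T/(-6 + T) (n(T) = (2*T)/(-6 + T) = 2*T/(-6 + T))
K(A) = √(-6 + A)
1/(K(n(-7)) + 2428) - 1*363 = 1/(√(-6 + 2*(-7)/(-6 - 7)) + 2428) - 1*363 = 1/(√(-6 + 2*(-7)/(-13)) + 2428) - 363 = 1/(√(-6 + 2*(-7)*(-1/13)) + 2428) - 363 = 1/(√(-6 + 14/13) + 2428) - 363 = 1/(√(-64/13) + 2428) - 363 = 1/(8*I*√13/13 + 2428) - 363 = 1/(2428 + 8*I*√13/13) - 363 = -363 + 1/(2428 + 8*I*√13/13)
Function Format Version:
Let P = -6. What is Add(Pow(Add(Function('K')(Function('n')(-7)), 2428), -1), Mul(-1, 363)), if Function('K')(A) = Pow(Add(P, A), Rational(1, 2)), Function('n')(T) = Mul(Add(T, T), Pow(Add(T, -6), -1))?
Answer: Mul(Rational(1, 4), Pow(Add(Mul(-7891, I), Mul(2, Pow(13, Rational(1, 2)))), -1), Add(Mul(-2904, Pow(13, Rational(1, 2))), Mul(11457719, I))) ≈ Add(-363.00, Mul(-3.7637e-7, I))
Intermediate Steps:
Function('n')(T) = Mul(2, T, Pow(Add(-6, T), -1)) (Function('n')(T) = Mul(Mul(2, T), Pow(Add(-6, T), -1)) = Mul(2, T, Pow(Add(-6, T), -1)))
Function('K')(A) = Pow(Add(-6, A), Rational(1, 2))
Add(Pow(Add(Function('K')(Function('n')(-7)), 2428), -1), Mul(-1, 363)) = Add(Pow(Add(Pow(Add(-6, Mul(2, -7, Pow(Add(-6, -7), -1))), Rational(1, 2)), 2428), -1), Mul(-1, 363)) = Add(Pow(Add(Pow(Add(-6, Mul(2, -7, Pow(-13, -1))), Rational(1, 2)), 2428), -1), -363) = Add(Pow(Add(Pow(Add(-6, Mul(2, -7, Rational(-1, 13))), Rational(1, 2)), 2428), -1), -363) = Add(Pow(Add(Pow(Add(-6, Rational(14, 13)), Rational(1, 2)), 2428), -1), -363) = Add(Pow(Add(Pow(Rational(-64, 13), Rational(1, 2)), 2428), -1), -363) = Add(Pow(Add(Mul(Rational(8, 13), I, Pow(13, Rational(1, 2))), 2428), -1), -363) = Add(Pow(Add(2428, Mul(Rational(8, 13), I, Pow(13, Rational(1, 2)))), -1), -363) = Add(-363, Pow(Add(2428, Mul(Rational(8, 13), I, Pow(13, Rational(1, 2)))), -1))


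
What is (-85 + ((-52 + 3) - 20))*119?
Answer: -18326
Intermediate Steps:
(-85 + ((-52 + 3) - 20))*119 = (-85 + (-49 - 20))*119 = (-85 - 69)*119 = -154*119 = -18326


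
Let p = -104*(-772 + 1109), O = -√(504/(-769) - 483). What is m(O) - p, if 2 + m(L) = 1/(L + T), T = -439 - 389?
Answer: 6163259755170/175862009 + I*√286014939/527586027 ≈ 35046.0 + 3.2055e-5*I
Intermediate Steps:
T = -828
O = -I*√286014939/769 (O = -√(504*(-1/769) - 483) = -√(-504/769 - 483) = -√(-371931/769) = -I*√286014939/769 ≈ -21.992*I)
m(L) = -2 + 1/(-828 + L) (m(L) = -2 + 1/(L - 828) = -2 + 1/(-828 + L))
p = -35048 (p = -104*337 = -35048)
m(O) - p = (1657 - (-2)*I*√286014939/769)/(-828 - I*√286014939/769) - 1*(-35048) = (1657 + 2*I*√286014939/769)/(-828 - I*√286014939/769) + 35048 = 35048 + (1657 + 2*I*√286014939/769)/(-828 - I*√286014939/769)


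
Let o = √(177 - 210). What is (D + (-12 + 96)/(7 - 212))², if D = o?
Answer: (-84 + 205*I*√33)²/42025 ≈ -32.832 - 4.7077*I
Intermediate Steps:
o = I*√33 (o = √(-33) = I*√33 ≈ 5.7446*I)
D = I*√33 ≈ 5.7446*I
(D + (-12 + 96)/(7 - 212))² = (I*√33 + (-12 + 96)/(7 - 212))² = (I*√33 + 84/(-205))² = (I*√33 + 84*(-1/205))² = (I*√33 - 84/205)² = (-84/205 + I*√33)²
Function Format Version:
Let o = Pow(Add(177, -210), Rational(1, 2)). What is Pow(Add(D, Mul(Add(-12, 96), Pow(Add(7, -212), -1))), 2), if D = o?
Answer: Mul(Rational(1, 42025), Pow(Add(-84, Mul(205, I, Pow(33, Rational(1, 2)))), 2)) ≈ Add(-32.832, Mul(-4.7077, I))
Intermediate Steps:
o = Mul(I, Pow(33, Rational(1, 2))) (o = Pow(-33, Rational(1, 2)) = Mul(I, Pow(33, Rational(1, 2))) ≈ Mul(5.7446, I))
D = Mul(I, Pow(33, Rational(1, 2))) ≈ Mul(5.7446, I)
Pow(Add(D, Mul(Add(-12, 96), Pow(Add(7, -212), -1))), 2) = Pow(Add(Mul(I, Pow(33, Rational(1, 2))), Mul(Add(-12, 96), Pow(Add(7, -212), -1))), 2) = Pow(Add(Mul(I, Pow(33, Rational(1, 2))), Mul(84, Pow(-205, -1))), 2) = Pow(Add(Mul(I, Pow(33, Rational(1, 2))), Mul(84, Rational(-1, 205))), 2) = Pow(Add(Mul(I, Pow(33, Rational(1, 2))), Rational(-84, 205)), 2) = Pow(Add(Rational(-84, 205), Mul(I, Pow(33, Rational(1, 2)))), 2)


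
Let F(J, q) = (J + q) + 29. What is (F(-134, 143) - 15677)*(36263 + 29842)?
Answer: -1033816095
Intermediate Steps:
F(J, q) = 29 + J + q
(F(-134, 143) - 15677)*(36263 + 29842) = ((29 - 134 + 143) - 15677)*(36263 + 29842) = (38 - 15677)*66105 = -15639*66105 = -1033816095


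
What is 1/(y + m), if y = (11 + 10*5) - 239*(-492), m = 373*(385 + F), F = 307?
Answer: 1/375765 ≈ 2.6612e-6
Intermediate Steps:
m = 258116 (m = 373*(385 + 307) = 373*692 = 258116)
y = 117649 (y = (11 + 50) + 117588 = 61 + 117588 = 117649)
1/(y + m) = 1/(117649 + 258116) = 1/375765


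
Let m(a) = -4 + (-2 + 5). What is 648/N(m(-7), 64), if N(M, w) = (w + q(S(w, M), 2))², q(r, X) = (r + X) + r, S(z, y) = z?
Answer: 162/9409 ≈ 0.017218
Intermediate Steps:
q(r, X) = X + 2*r (q(r, X) = (X + r) + r = X + 2*r)
m(a) = -1 (m(a) = -4 + 3 = -1)
N(M, w) = (2 + 3*w)² (N(M, w) = (w + (2 + 2*w))² = (2 + 3*w)²)
648/N(m(-7), 64) = 648/((2 + 3*64)²) = 648/((2 + 192)²) = 648/(194²) = 648/37636 = 648*(1/37636) = 162/9409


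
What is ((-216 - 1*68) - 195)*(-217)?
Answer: 103943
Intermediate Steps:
((-216 - 1*68) - 195)*(-217) = ((-216 - 68) - 195)*(-217) = (-284 - 195)*(-217) = -479*(-217) = 103943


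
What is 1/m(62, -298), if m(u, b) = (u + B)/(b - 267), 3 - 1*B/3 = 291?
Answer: 565/802 ≈ 0.70449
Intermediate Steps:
B = -864 (B = 9 - 3*291 = 9 - 873 = -864)
m(u, b) = (-864 + u)/(-267 + b) (m(u, b) = (u - 864)/(b - 267) = (-864 + u)/(-267 + b))
1/m(62, -298) = 1/((-864 + 62)/(-267 - 298)) = 1/(-802/(-565)) = 1/(-1/565*(-802)) = 1/(802/565) = 565/802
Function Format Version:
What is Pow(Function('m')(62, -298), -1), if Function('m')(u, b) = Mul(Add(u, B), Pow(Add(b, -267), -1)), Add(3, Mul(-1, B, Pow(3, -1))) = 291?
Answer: Rational(565, 802) ≈ 0.70449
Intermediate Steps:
B = -864 (B = Add(9, Mul(-3, 291)) = Add(9, -873) = -864)
Function('m')(u, b) = Mul(Pow(Add(-267, b), -1), Add(-864, u)) (Function('m')(u, b) = Mul(Add(u, -864), Pow(Add(b, -267), -1)) = Mul(Add(-864, u), Pow(Add(-267, b), -1)) = Mul(Pow(Add(-267, b), -1), Add(-864, u)))
Pow(Function('m')(62, -298), -1) = Pow(Mul(Pow(Add(-267, -298), -1), Add(-864, 62)), -1) = Pow(Mul(Pow(-565, -1), -802), -1) = Pow(Mul(Rational(-1, 565), -802), -1) = Pow(Rational(802, 565), -1) = Rational(565, 802)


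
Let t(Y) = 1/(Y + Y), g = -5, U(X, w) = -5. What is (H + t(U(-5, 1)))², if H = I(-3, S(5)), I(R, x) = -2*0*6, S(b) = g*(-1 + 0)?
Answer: 1/100 ≈ 0.010000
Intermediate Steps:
t(Y) = 1/(2*Y)
S(b) = 5 (S(b) = -5*(-1 + 0) = -5*(-1) = 5)
I(R, x) = 0 (I(R, x) = 0*6 = 0)
H = 0
(H + t(U(-5, 1)))² = (0 + (½)/(-5))² = (0 + (½)*(-⅕))² = (0 - ⅒)² = (-⅒)² = 1/100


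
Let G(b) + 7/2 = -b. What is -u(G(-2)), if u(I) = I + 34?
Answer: -65/2 ≈ -32.500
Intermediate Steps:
G(b) = -7/2 - b
u(I) = 34 + I
-u(G(-2)) = -(34 + (-7/2 - 1*(-2))) = -(34 + (-7/2 + 2)) = -(34 - 3/2) = -1*65/2 = -65/2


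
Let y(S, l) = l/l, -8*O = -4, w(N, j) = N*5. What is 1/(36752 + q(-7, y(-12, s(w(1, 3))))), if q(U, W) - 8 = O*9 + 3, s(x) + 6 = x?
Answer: 2/73535 ≈ 2.7198e-5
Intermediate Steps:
w(N, j) = 5*N
s(x) = -6 + x
O = 1/2 (O = -1/8*(-4) = 1/2 ≈ 0.50000)
y(S, l) = 1
q(U, W) = 31/2 (q(U, W) = 8 + ((1/2)*9 + 3) = 8 + (9/2 + 3) = 8 + 15/2 = 31/2)
1/(36752 + q(-7, y(-12, s(w(1, 3))))) = 1/(36752 + 31/2) = 1/(73535/2) = 2/73535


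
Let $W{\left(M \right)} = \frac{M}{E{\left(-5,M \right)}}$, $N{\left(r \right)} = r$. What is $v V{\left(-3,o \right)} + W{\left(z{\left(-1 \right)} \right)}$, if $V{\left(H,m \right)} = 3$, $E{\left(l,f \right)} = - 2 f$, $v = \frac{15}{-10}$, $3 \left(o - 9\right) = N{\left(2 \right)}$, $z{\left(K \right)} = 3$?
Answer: $-5$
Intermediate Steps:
$o = \frac{29}{3}$ ($o = 9 + \frac{1}{3} \cdot 2 = 9 + \frac{2}{3} = \frac{29}{3} \approx 9.6667$)
$v = - \frac{3}{2}$ ($v = 15 \left(- \frac{1}{10}\right) = - \frac{3}{2} \approx -1.5$)
$W{\left(M \right)} = - \frac{1}{2}$ ($W{\left(M \right)} = \frac{M}{\left(-2\right) M} = M \left(- \frac{1}{2 M}\right) = - \frac{1}{2}$)
$v V{\left(-3,o \right)} + W{\left(z{\left(-1 \right)} \right)} = \left(- \frac{3}{2}\right) 3 - \frac{1}{2} = - \frac{9}{2} - \frac{1}{2} = -5$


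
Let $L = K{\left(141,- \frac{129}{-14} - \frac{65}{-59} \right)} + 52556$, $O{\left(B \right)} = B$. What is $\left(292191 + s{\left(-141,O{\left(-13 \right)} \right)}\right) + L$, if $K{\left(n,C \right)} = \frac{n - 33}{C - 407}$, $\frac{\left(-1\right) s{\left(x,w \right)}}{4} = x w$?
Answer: $\frac{110557647107}{327661} \approx 3.3741 \cdot 10^{5}$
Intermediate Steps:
$s{\left(x,w \right)} = - 4 w x$ ($s{\left(x,w \right)} = - 4 x w = - 4 w x$)
$K{\left(n,C \right)} = \frac{-33 + n}{-407 + C}$
$L = \frac{17220462308}{327661}$ ($L = \frac{-33 + 141}{-407 - \left(- \frac{129}{14} - \frac{65}{59}\right)} + 52556 = \frac{1}{-407 - - \frac{8521}{826}} \cdot 108 + 52556 = \frac{1}{-407 + \left(\frac{129}{14} + \frac{65}{59}\right)} 108 + 52556 = \frac{1}{-407 + \frac{8521}{826}} \cdot 108 + 52556 = \frac{1}{- \frac{327661}{826}} \cdot 108 + 52556 = \left(- \frac{826}{327661}\right) 108 + 52556 = - \frac{89208}{327661} + 52556 = \frac{17220462308}{327661} \approx 52556.0$)
$\left(292191 + s{\left(-141,O{\left(-13 \right)} \right)}\right) + L = \left(292191 - \left(-52\right) \left(-141\right)\right) + \frac{17220462308}{327661} = \left(292191 - 7332\right) + \frac{17220462308}{327661} = 284859 + \frac{17220462308}{327661} = \frac{110557647107}{327661}$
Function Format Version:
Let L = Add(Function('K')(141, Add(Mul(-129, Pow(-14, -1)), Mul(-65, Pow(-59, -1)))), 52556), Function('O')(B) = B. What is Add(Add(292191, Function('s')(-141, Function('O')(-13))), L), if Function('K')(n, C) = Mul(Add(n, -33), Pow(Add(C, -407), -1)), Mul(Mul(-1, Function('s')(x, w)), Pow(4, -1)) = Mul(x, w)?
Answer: Rational(110557647107, 327661) ≈ 3.3741e+5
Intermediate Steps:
Function('s')(x, w) = Mul(-4, w, x) (Function('s')(x, w) = Mul(-4, Mul(x, w)) = Mul(-4, Mul(w, x)) = Mul(-4, w, x))
Function('K')(n, C) = Mul(Pow(Add(-407, C), -1), Add(-33, n)) (Function('K')(n, C) = Mul(Add(-33, n), Pow(Add(-407, C), -1)) = Mul(Pow(Add(-407, C), -1), Add(-33, n)))
L = Rational(17220462308, 327661) (L = Add(Mul(Pow(Add(-407, Add(Mul(-129, Pow(-14, -1)), Mul(-65, Pow(-59, -1)))), -1), Add(-33, 141)), 52556) = Add(Mul(Pow(Add(-407, Add(Mul(-129, Rational(-1, 14)), Mul(-65, Rational(-1, 59)))), -1), 108), 52556) = Add(Mul(Pow(Add(-407, Add(Rational(129, 14), Rational(65, 59))), -1), 108), 52556) = Add(Mul(Pow(Add(-407, Rational(8521, 826)), -1), 108), 52556) = Add(Mul(Pow(Rational(-327661, 826), -1), 108), 52556) = Add(Mul(Rational(-826, 327661), 108), 52556) = Add(Rational(-89208, 327661), 52556) = Rational(17220462308, 327661) ≈ 52556.)
Add(Add(292191, Function('s')(-141, Function('O')(-13))), L) = Add(Add(292191, Mul(-4, -13, -141)), Rational(17220462308, 327661)) = Add(Add(292191, -7332), Rational(17220462308, 327661)) = Add(284859, Rational(17220462308, 327661)) = Rational(110557647107, 327661)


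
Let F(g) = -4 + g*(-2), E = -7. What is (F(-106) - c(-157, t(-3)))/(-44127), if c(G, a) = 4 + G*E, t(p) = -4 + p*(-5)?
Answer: 895/44127 ≈ 0.020282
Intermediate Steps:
t(p) = -4 - 5*p
F(g) = -4 - 2*g
c(G, a) = 4 - 7*G (c(G, a) = 4 + G*(-7) = 4 - 7*G)
(F(-106) - c(-157, t(-3)))/(-44127) = ((-4 - 2*(-106)) - (4 - 7*(-157)))/(-44127) = ((-4 + 212) - (4 + 1099))*(-1/44127) = (208 - 1*1103)*(-1/44127) = (208 - 1103)*(-1/44127) = -895*(-1/44127) = 895/44127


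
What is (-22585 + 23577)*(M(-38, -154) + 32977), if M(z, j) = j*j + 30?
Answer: 56269216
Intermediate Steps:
M(z, j) = 30 + j**2 (M(z, j) = j**2 + 30 = 30 + j**2)
(-22585 + 23577)*(M(-38, -154) + 32977) = (-22585 + 23577)*((30 + (-154)**2) + 32977) = 992*((30 + 23716) + 32977) = 992*(23746 + 32977) = 992*56723 = 56269216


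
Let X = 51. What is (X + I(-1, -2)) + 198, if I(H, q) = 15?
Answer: 264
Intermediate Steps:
(X + I(-1, -2)) + 198 = (51 + 15) + 198 = 66 + 198 = 264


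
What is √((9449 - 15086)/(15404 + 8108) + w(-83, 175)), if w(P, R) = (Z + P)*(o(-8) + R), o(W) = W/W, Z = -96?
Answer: I*√4353997332430/11756 ≈ 177.49*I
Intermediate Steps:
o(W) = 1
w(P, R) = (1 + R)*(-96 + P) (w(P, R) = (-96 + P)*(1 + R) = (1 + R)*(-96 + P))
√((9449 - 15086)/(15404 + 8108) + w(-83, 175)) = √((9449 - 15086)/(15404 + 8108) + (-96 - 83 - 96*175 - 83*175)) = √(-5637/23512 + (-96 - 83 - 16800 - 14525)) = √(-5637*1/23512 - 31504) = √(-5637/23512 - 31504) = √(-740727685/23512) = I*√4353997332430/11756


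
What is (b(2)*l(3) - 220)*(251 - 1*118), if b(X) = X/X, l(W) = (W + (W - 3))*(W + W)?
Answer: -26866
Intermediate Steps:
l(W) = 2*W*(-3 + 2*W) (l(W) = (W + (-3 + W))*(2*W) = (-3 + 2*W)*(2*W) = 2*W*(-3 + 2*W))
b(X) = 1
(b(2)*l(3) - 220)*(251 - 1*118) = (1*(2*3*(-3 + 2*3)) - 220)*(251 - 1*118) = (1*(2*3*(-3 + 6)) - 220)*(251 - 118) = (1*(2*3*3) - 220)*133 = (1*18 - 220)*133 = (18 - 220)*133 = -202*133 = -26866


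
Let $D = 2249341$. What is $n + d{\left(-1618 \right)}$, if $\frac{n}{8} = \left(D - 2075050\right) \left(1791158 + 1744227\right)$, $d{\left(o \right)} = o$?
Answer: $4929486294662$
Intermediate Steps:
$n = 4929486296280$ ($n = 8 \left(2249341 - 2075050\right) \left(1791158 + 1744227\right) = 8 \cdot 174291 \cdot 3535385 = 8 \cdot 616185787035 = 4929486296280$)
$n + d{\left(-1618 \right)} = 4929486296280 - 1618 = 4929486294662$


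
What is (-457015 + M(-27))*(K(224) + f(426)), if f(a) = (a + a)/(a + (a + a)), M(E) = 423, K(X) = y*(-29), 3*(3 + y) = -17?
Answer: -115061184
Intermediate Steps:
y = -26/3 (y = -3 + (⅓)*(-17) = -3 - 17/3 = -26/3 ≈ -8.6667)
K(X) = 754/3 (K(X) = -26/3*(-29) = 754/3)
f(a) = ⅔ (f(a) = (2*a)/(a + 2*a) = (2*a)/((3*a)) = (2*a)*(1/(3*a)) = ⅔)
(-457015 + M(-27))*(K(224) + f(426)) = (-457015 + 423)*(754/3 + ⅔) = -456592*252 = -115061184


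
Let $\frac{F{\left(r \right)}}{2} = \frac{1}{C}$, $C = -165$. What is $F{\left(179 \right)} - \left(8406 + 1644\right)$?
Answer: $- \frac{1658252}{165} \approx -10050.0$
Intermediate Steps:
$F{\left(r \right)} = - \frac{2}{165}$ ($F{\left(r \right)} = \frac{2}{-165} = 2 \left(- \frac{1}{165}\right) = - \frac{2}{165}$)
$F{\left(179 \right)} - \left(8406 + 1644\right) = - \frac{2}{165} - \left(8406 + 1644\right) = - \frac{2}{165} - 10050 = - \frac{1658252}{165}$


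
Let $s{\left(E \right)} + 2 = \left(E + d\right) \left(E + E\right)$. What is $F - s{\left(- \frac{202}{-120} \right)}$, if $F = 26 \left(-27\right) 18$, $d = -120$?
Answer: $- \frac{22024201}{1800} \approx -12236.0$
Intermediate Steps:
$s{\left(E \right)} = -2 + 2 E \left(-120 + E\right)$ ($s{\left(E \right)} = -2 + \left(E - 120\right) \left(E + E\right) = -2 + \left(-120 + E\right) 2 E = -2 + 2 E \left(-120 + E\right)$)
$F = -12636$ ($F = \left(-702\right) 18 = -12636$)
$F - s{\left(- \frac{202}{-120} \right)} = -12636 - \left(-2 - 240 \left(- \frac{202}{-120}\right) + 2 \left(- \frac{202}{-120}\right)^{2}\right) = -12636 - \left(-2 - 240 \left(\left(-202\right) \left(- \frac{1}{120}\right)\right) + 2 \left(\left(-202\right) \left(- \frac{1}{120}\right)\right)^{2}\right) = -12636 - \left(-2 - 404 + 2 \left(\frac{101}{60}\right)^{2}\right) = -12636 - \left(-2 - 404 + 2 \cdot \frac{10201}{3600}\right) = -12636 - \left(-2 - 404 + \frac{10201}{1800}\right) = -12636 - - \frac{720599}{1800} = -12636 + \frac{720599}{1800} = - \frac{22024201}{1800}$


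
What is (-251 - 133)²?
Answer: 147456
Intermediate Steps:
(-251 - 133)² = (-384)² = 147456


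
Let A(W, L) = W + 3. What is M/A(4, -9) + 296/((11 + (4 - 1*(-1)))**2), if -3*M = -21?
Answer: 69/32 ≈ 2.1563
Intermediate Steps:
A(W, L) = 3 + W
M = 7 (M = -1/3*(-21) = 7)
M/A(4, -9) + 296/((11 + (4 - 1*(-1)))**2) = 7/(3 + 4) + 296/((11 + (4 - 1*(-1)))**2) = 7/7 + 296/((11 + (4 + 1))**2) = 7*(1/7) + 296/((11 + 5)**2) = 1 + 296/(16**2) = 1 + 296/256 = 1 + 296*(1/256) = 1 + 37/32 = 69/32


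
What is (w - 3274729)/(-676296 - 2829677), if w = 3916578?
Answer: -641849/3505973 ≈ -0.18307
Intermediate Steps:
(w - 3274729)/(-676296 - 2829677) = (3916578 - 3274729)/(-676296 - 2829677) = 641849/(-3505973) = 641849*(-1/3505973) = -641849/3505973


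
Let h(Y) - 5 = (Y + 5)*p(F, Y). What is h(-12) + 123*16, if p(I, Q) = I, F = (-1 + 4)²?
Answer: 1910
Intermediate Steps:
F = 9 (F = 3² = 9)
h(Y) = 50 + 9*Y (h(Y) = 5 + (Y + 5)*9 = 5 + (5 + Y)*9 = 5 + (45 + 9*Y) = 50 + 9*Y)
h(-12) + 123*16 = (50 + 9*(-12)) + 123*16 = (50 - 108) + 1968 = -58 + 1968 = 1910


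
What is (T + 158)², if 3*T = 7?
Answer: 231361/9 ≈ 25707.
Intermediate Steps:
T = 7/3 (T = (⅓)*7 = 7/3 ≈ 2.3333)
(T + 158)² = (7/3 + 158)² = (481/3)² = 231361/9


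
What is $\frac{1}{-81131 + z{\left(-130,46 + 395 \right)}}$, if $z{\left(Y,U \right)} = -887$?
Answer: $- \frac{1}{82018} \approx -1.2192 \cdot 10^{-5}$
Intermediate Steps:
$\frac{1}{-81131 + z{\left(-130,46 + 395 \right)}} = \frac{1}{-81131 - 887} = \frac{1}{-82018} = - \frac{1}{82018}$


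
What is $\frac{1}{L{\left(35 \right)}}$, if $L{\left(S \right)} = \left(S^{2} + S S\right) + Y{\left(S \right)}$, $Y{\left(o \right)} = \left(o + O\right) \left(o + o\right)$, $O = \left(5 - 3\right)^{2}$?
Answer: $\frac{1}{5180} \approx 0.00019305$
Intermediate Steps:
$O = 4$ ($O = 2^{2} = 4$)
$Y{\left(o \right)} = 2 o \left(4 + o\right)$ ($Y{\left(o \right)} = \left(o + 4\right) \left(o + o\right) = \left(4 + o\right) 2 o = 2 o \left(4 + o\right)$)
$L{\left(S \right)} = 2 S^{2} + 2 S \left(4 + S\right)$ ($L{\left(S \right)} = \left(S^{2} + S S\right) + 2 S \left(4 + S\right) = \left(S^{2} + S^{2}\right) + 2 S \left(4 + S\right) = 2 S^{2} + 2 S \left(4 + S\right)$)
$\frac{1}{L{\left(35 \right)}} = \frac{1}{4 \cdot 35 \left(2 + 35\right)} = \frac{1}{4 \cdot 35 \cdot 37} = \frac{1}{5180}$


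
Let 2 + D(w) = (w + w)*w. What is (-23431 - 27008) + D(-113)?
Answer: -24903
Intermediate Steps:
D(w) = -2 + 2*w**2 (D(w) = -2 + (w + w)*w = -2 + (2*w)*w = -2 + 2*w**2)
(-23431 - 27008) + D(-113) = (-23431 - 27008) + (-2 + 2*(-113)**2) = -50439 + (-2 + 2*12769) = -50439 + (-2 + 25538) = -50439 + 25536 = -24903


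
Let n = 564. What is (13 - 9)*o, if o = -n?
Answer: -2256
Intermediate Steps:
o = -564 (o = -1*564 = -564)
(13 - 9)*o = (13 - 9)*(-564) = 4*(-564) = -2256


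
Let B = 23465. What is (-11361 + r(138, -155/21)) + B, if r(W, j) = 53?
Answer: 12157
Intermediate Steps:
(-11361 + r(138, -155/21)) + B = (-11361 + 53) + 23465 = -11308 + 23465 = 12157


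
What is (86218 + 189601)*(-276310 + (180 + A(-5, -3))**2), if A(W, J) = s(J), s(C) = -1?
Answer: -67374031311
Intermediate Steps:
A(W, J) = -1
(86218 + 189601)*(-276310 + (180 + A(-5, -3))**2) = (86218 + 189601)*(-276310 + (180 - 1)**2) = 275819*(-276310 + 179**2) = 275819*(-276310 + 32041) = 275819*(-244269) = -67374031311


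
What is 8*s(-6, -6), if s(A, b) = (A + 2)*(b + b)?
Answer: 384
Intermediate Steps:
s(A, b) = 2*b*(2 + A) (s(A, b) = (2 + A)*(2*b) = 2*b*(2 + A))
8*s(-6, -6) = 8*(2*(-6)*(2 - 6)) = 8*(2*(-6)*(-4)) = 8*48 = 384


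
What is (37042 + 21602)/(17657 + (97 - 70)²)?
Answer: 29322/9193 ≈ 3.1896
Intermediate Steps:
(37042 + 21602)/(17657 + (97 - 70)²) = 58644/(17657 + 27²) = 58644/(17657 + 729) = 58644/18386 = 58644*(1/18386) = 29322/9193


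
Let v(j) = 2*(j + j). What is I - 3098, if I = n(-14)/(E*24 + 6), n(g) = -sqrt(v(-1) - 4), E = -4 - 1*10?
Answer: -3098 + I*sqrt(2)/165 ≈ -3098.0 + 0.008571*I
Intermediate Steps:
E = -14 (E = -4 - 10 = -14)
v(j) = 4*j (v(j) = 2*(2*j) = 4*j)
n(g) = -2*I*sqrt(2) (n(g) = -sqrt(4*(-1) - 4) = -sqrt(-4 - 4) = -sqrt(-8) = -2*I*sqrt(2))
I = I*sqrt(2)/165 (I = (-2*I*sqrt(2))/(-14*24 + 6) = (-2*I*sqrt(2))/(-336 + 6) = -2*I*sqrt(2)/(-330) = -2*I*sqrt(2)*(-1/330) = I*sqrt(2)/165 ≈ 0.008571*I)
I - 3098 = I*sqrt(2)/165 - 3098 = -3098 + I*sqrt(2)/165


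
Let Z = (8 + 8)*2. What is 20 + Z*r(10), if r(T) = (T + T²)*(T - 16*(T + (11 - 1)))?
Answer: -1091180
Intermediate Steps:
Z = 32 (Z = 16*2 = 32)
r(T) = (-160 - 15*T)*(T + T²) (r(T) = (T + T²)*(T - 16*(T + 10)) = (T + T²)*(T - 16*(10 + T)) = (T + T²)*(T + (-160 - 16*T)) = (T + T²)*(-160 - 15*T) = (-160 - 15*T)*(T + T²))
20 + Z*r(10) = 20 + 32*(-5*10*(32 + 3*10² + 35*10)) = 20 + 32*(-5*10*(32 + 3*100 + 350)) = 20 + 32*(-5*10*(32 + 300 + 350)) = 20 + 32*(-5*10*682) = 20 + 32*(-34100) = 20 - 1091200 = -1091180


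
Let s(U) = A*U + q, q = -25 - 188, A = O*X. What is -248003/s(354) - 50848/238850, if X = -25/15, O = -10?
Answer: -29762344563/679169975 ≈ -43.822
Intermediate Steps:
X = -5/3 (X = -25*1/15 = -5/3 ≈ -1.6667)
A = 50/3 (A = -10*(-5/3) = 50/3 ≈ 16.667)
q = -213
s(U) = -213 + 50*U/3 (s(U) = 50*U/3 - 213 = -213 + 50*U/3)
-248003/s(354) - 50848/238850 = -248003/(-213 + (50/3)*354) - 50848/238850 = -248003/(-213 + 5900) - 50848*1/238850 = -248003/5687 - 25424/119425 = -29762344563/679169975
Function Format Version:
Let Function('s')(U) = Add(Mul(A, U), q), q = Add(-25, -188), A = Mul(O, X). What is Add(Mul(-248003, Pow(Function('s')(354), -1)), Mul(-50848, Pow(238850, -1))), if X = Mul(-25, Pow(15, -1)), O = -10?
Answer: Rational(-29762344563, 679169975) ≈ -43.822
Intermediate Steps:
X = Rational(-5, 3) (X = Mul(-25, Rational(1, 15)) = Rational(-5, 3) ≈ -1.6667)
A = Rational(50, 3) (A = Mul(-10, Rational(-5, 3)) = Rational(50, 3) ≈ 16.667)
q = -213
Function('s')(U) = Add(-213, Mul(Rational(50, 3), U)) (Function('s')(U) = Add(Mul(Rational(50, 3), U), -213) = Add(-213, Mul(Rational(50, 3), U)))
Add(Mul(-248003, Pow(Function('s')(354), -1)), Mul(-50848, Pow(238850, -1))) = Add(Mul(-248003, Pow(Add(-213, Mul(Rational(50, 3), 354)), -1)), Mul(-50848, Pow(238850, -1))) = Add(Mul(-248003, Pow(Add(-213, 5900), -1)), Mul(-50848, Rational(1, 238850))) = Add(Mul(-248003, Pow(5687, -1)), Rational(-25424, 119425)) = Add(Mul(-248003, Rational(1, 5687)), Rational(-25424, 119425)) = Add(Rational(-248003, 5687), Rational(-25424, 119425)) = Rational(-29762344563, 679169975)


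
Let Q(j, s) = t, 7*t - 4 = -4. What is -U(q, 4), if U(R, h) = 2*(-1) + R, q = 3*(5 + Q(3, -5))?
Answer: -13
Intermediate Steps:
t = 0 (t = 4/7 + (⅐)*(-4) = 4/7 - 4/7 = 0)
Q(j, s) = 0
q = 15 (q = 3*(5 + 0) = 3*5 = 15)
U(R, h) = -2 + R
-U(q, 4) = -(-2 + 15) = -1*13 = -13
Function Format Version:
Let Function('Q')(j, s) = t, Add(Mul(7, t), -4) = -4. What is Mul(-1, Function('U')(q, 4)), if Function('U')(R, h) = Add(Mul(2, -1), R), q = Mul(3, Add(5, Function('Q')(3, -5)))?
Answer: -13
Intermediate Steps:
t = 0 (t = Add(Rational(4, 7), Mul(Rational(1, 7), -4)) = Add(Rational(4, 7), Rational(-4, 7)) = 0)
Function('Q')(j, s) = 0
q = 15 (q = Mul(3, Add(5, 0)) = Mul(3, 5) = 15)
Function('U')(R, h) = Add(-2, R)
Mul(-1, Function('U')(q, 4)) = Mul(-1, Add(-2, 15)) = Mul(-1, 13) = -13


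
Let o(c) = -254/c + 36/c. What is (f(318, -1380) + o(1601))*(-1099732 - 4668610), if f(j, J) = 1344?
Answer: -12410737789892/1601 ≈ -7.7519e+9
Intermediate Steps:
o(c) = -218/c
(f(318, -1380) + o(1601))*(-1099732 - 4668610) = (1344 - 218/1601)*(-1099732 - 4668610) = (1344 - 218*1/1601)*(-5768342) = (1344 - 218/1601)*(-5768342) = (2151526/1601)*(-5768342) = -12410737789892/1601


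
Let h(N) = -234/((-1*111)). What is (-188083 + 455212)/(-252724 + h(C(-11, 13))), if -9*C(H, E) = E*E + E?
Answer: -9883773/9350710 ≈ -1.0570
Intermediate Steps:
C(H, E) = -E/9 - E²/9 (C(H, E) = -(E*E + E)/9 = -(E² + E)/9 = -(E + E²)/9 = -E/9 - E²/9)
h(N) = 78/37 (h(N) = -234/(-111) = -234*(-1/111) = 78/37)
(-188083 + 455212)/(-252724 + h(C(-11, 13))) = (-188083 + 455212)/(-252724 + 78/37) = 267129/(-9350710/37) = 267129*(-37/9350710) = -9883773/9350710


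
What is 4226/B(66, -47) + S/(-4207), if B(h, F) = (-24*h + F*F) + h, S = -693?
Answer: 2608235/415291 ≈ 6.2805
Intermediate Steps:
B(h, F) = F² - 23*h (B(h, F) = (-24*h + F²) + h = (F² - 24*h) + h = F² - 23*h)
4226/B(66, -47) + S/(-4207) = 4226/((-47)² - 23*66) - 693/(-4207) = 4226/(2209 - 1518) - 693*(-1/4207) = 4226/691 + 99/601 = 2608235/415291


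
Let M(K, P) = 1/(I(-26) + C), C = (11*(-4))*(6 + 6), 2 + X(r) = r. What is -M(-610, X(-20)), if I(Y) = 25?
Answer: 1/503 ≈ 0.0019881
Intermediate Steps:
X(r) = -2 + r
C = -528 (C = -44*12 = -528)
M(K, P) = -1/503 (M(K, P) = 1/(25 - 528) = 1/(-503) = -1/503)
-M(-610, X(-20)) = -1*(-1/503) = 1/503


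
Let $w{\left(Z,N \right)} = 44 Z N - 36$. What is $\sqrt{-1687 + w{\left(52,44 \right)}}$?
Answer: $\sqrt{98949} \approx 314.56$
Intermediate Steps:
$w{\left(Z,N \right)} = -36 + 44 N Z$ ($w{\left(Z,N \right)} = 44 N Z - 36 = -36 + 44 N Z$)
$\sqrt{-1687 + w{\left(52,44 \right)}} = \sqrt{-1687 - \left(36 - 100672\right)} = \sqrt{-1687 + \left(-36 + 100672\right)} = \sqrt{-1687 + 100636} = \sqrt{98949}$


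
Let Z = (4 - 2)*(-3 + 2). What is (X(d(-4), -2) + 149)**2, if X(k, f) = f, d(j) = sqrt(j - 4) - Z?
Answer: 21609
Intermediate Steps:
Z = -2 (Z = 2*(-1) = -2)
d(j) = 2 + sqrt(-4 + j) (d(j) = sqrt(j - 4) - 1*(-2) = sqrt(-4 + j) + 2 = 2 + sqrt(-4 + j))
(X(d(-4), -2) + 149)**2 = (-2 + 149)**2 = 147**2 = 21609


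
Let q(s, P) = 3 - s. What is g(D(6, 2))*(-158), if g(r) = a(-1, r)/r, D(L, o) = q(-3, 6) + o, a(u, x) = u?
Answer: 79/4 ≈ 19.750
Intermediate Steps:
D(L, o) = 6 + o (D(L, o) = (3 - 1*(-3)) + o = (3 + 3) + o = 6 + o)
g(r) = -1/r
g(D(6, 2))*(-158) = -1/(6 + 2)*(-158) = -1/8*(-158) = 79/4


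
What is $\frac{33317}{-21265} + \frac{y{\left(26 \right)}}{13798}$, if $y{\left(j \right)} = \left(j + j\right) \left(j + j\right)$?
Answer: $- \frac{201103703}{146707235} \approx -1.3708$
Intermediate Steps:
$y{\left(j \right)} = 4 j^{2}$ ($y{\left(j \right)} = 2 j 2 j = 4 j^{2}$)
$\frac{33317}{-21265} + \frac{y{\left(26 \right)}}{13798} = \frac{33317}{-21265} + \frac{4 \cdot 26^{2}}{13798} = 33317 \left(- \frac{1}{21265}\right) + 4 \cdot 676 \cdot \frac{1}{13798} = - \frac{33317}{21265} + 2704 \cdot \frac{1}{13798} = - \frac{33317}{21265} + \frac{1352}{6899} = - \frac{201103703}{146707235}$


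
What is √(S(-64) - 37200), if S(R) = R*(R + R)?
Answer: 28*I*√37 ≈ 170.32*I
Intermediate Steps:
S(R) = 2*R² (S(R) = R*(2*R) = 2*R²)
√(S(-64) - 37200) = √(2*(-64)² - 37200) = √(2*4096 - 37200) = √(8192 - 37200) = √(-29008) = 28*I*√37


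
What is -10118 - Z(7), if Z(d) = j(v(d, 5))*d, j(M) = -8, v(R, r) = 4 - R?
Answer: -10062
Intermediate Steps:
Z(d) = -8*d
-10118 - Z(7) = -10118 - (-8)*7 = -10118 - 1*(-56) = -10118 + 56 = -10062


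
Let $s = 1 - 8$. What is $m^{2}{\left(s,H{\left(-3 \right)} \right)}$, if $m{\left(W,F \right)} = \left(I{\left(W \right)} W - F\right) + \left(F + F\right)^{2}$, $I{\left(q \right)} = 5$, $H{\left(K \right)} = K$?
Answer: $16$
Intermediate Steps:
$s = -7$ ($s = 1 - 8 = -7$)
$m{\left(W,F \right)} = - F + 4 F^{2} + 5 W$ ($m{\left(W,F \right)} = \left(5 W - F\right) + \left(F + F\right)^{2} = \left(- F + 5 W\right) + \left(2 F\right)^{2} = \left(- F + 5 W\right) + 4 F^{2} = - F + 4 F^{2} + 5 W$)
$m^{2}{\left(s,H{\left(-3 \right)} \right)} = \left(\left(-1\right) \left(-3\right) + 4 \left(-3\right)^{2} + 5 \left(-7\right)\right)^{2} = \left(3 + 4 \cdot 9 - 35\right)^{2} = \left(3 + 36 - 35\right)^{2} = 4^{2} = 16$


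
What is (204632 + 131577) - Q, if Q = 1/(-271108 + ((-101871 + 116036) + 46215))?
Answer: 70848650153/210728 ≈ 3.3621e+5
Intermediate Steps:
Q = -1/210728 (Q = 1/(-271108 + (14165 + 46215)) = 1/(-271108 + 60380) = 1/(-210728) = -1/210728 ≈ -4.7455e-6)
(204632 + 131577) - Q = (204632 + 131577) - 1*(-1/210728) = 336209 + 1/210728 = 70848650153/210728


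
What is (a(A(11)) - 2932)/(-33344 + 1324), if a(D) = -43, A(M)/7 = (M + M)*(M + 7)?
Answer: 595/6404 ≈ 0.092911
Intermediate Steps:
A(M) = 14*M*(7 + M) (A(M) = 7*((M + M)*(M + 7)) = 7*((2*M)*(7 + M)) = 7*(2*M*(7 + M)) = 14*M*(7 + M))
(a(A(11)) - 2932)/(-33344 + 1324) = (-43 - 2932)/(-33344 + 1324) = -2975/(-32020) = -2975*(-1/32020) = 595/6404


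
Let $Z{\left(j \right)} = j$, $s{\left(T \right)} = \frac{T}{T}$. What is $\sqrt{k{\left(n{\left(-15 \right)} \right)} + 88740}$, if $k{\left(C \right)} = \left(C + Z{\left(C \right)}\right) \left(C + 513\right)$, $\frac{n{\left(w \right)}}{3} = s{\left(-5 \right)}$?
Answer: $6 \sqrt{2551} \approx 303.04$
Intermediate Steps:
$s{\left(T \right)} = 1$
$n{\left(w \right)} = 3$ ($n{\left(w \right)} = 3 \cdot 1 = 3$)
$k{\left(C \right)} = 2 C \left(513 + C\right)$ ($k{\left(C \right)} = \left(C + C\right) \left(C + 513\right) = 2 C \left(513 + C\right)$)
$\sqrt{k{\left(n{\left(-15 \right)} \right)} + 88740} = \sqrt{2 \cdot 3 \left(513 + 3\right) + 88740} = \sqrt{2 \cdot 3 \cdot 516 + 88740} = \sqrt{3096 + 88740} = \sqrt{91836} = 6 \sqrt{2551}$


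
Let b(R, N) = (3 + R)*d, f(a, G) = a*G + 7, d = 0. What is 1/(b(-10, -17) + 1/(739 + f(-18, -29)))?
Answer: 1268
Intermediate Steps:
f(a, G) = 7 + G*a (f(a, G) = G*a + 7 = 7 + G*a)
b(R, N) = 0 (b(R, N) = (3 + R)*0 = 0)
1/(b(-10, -17) + 1/(739 + f(-18, -29))) = 1/(0 + 1/(739 + (7 - 29*(-18)))) = 1/(0 + 1/(739 + (7 + 522))) = 1/(0 + 1/(739 + 529)) = 1/(0 + 1/1268) = 1/(1/1268) = 1268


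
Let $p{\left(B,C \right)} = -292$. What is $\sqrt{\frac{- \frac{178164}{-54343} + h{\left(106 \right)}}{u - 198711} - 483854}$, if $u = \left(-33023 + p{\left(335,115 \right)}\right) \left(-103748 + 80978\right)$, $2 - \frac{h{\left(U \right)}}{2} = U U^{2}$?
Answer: $\frac{i \sqrt{91313962346765181887154533846494}}{13737617654259} \approx 695.6 i$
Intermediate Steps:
$h{\left(U \right)} = 4 - 2 U^{3}$ ($h{\left(U \right)} = 4 - 2 U U^{2} = 4 - 2 U^{3}$)
$u = 758582550$ ($u = \left(-33023 - 292\right) \left(-103748 + 80978\right) = \left(-33315\right) \left(-22770\right) = 758582550$)
$\sqrt{\frac{- \frac{178164}{-54343} + h{\left(106 \right)}}{u - 198711} - 483854} = \sqrt{\frac{- \frac{178164}{-54343} + \left(4 - 2 \cdot 106^{3}\right)}{758582550 - 198711} - 483854} = \sqrt{\frac{\left(-178164\right) \left(- \frac{1}{54343}\right) + \left(4 - 2382032\right)}{758383839} - 483854} = \sqrt{\left(\frac{178164}{54343} + \left(4 - 2382032\right)\right) \frac{1}{758383839} - 483854} = \sqrt{\left(\frac{178164}{54343} - 2382028\right) \frac{1}{758383839} - 483854} = \sqrt{\left(- \frac{129446369440}{54343}\right) \frac{1}{758383839} - 483854} = \sqrt{- \frac{129446369440}{41212852962777} - 483854} = \sqrt{- \frac{19941003886897871998}{41212852962777}} = \frac{i \sqrt{91313962346765181887154533846494}}{13737617654259}$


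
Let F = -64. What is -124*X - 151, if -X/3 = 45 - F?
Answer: 40397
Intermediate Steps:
X = -327 (X = -3*(45 - 1*(-64)) = -3*(45 + 64) = -3*109 = -327)
-124*X - 151 = -124*(-327) - 151 = 40548 - 151 = 40397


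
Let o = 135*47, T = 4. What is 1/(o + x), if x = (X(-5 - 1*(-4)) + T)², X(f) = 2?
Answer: 1/6381 ≈ 0.00015672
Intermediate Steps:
o = 6345
x = 36 (x = (2 + 4)² = 6² = 36)
1/(o + x) = 1/(6345 + 36) = 1/6381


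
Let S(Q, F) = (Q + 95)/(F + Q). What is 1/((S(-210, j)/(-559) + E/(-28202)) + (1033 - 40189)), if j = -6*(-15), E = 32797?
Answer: -189179016/7407713877095 ≈ -2.5538e-5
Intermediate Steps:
j = 90
S(Q, F) = (95 + Q)/(F + Q)
1/((S(-210, j)/(-559) + E/(-28202)) + (1033 - 40189)) = 1/((((95 - 210)/(90 - 210))/(-559) + 32797/(-28202)) + (1033 - 40189)) = 1/(((-115/(-120))*(-1/559) + 32797*(-1/28202)) - 39156) = 1/((-1/120*(-115)*(-1/559) - 32797/28202) - 39156) = 1/(((23/24)*(-1/559) - 32797/28202) - 39156) = 1/((-23/13416 - 32797/28202) - 39156) = 1/(-220326599/189179016 - 39156) = 1/(-7407713877095/189179016) = -189179016/7407713877095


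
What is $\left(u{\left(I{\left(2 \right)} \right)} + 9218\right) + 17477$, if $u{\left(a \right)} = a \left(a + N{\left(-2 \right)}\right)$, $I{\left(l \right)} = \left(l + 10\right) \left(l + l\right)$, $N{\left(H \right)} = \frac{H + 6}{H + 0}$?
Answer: $28903$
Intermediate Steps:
$N{\left(H \right)} = \frac{6 + H}{H}$
$I{\left(l \right)} = 2 l \left(10 + l\right)$ ($I{\left(l \right)} = \left(10 + l\right) 2 l = 2 l \left(10 + l\right)$)
$u{\left(a \right)} = a \left(-2 + a\right)$ ($u{\left(a \right)} = a \left(a + \frac{6 - 2}{-2}\right) = a \left(a - 2\right) = a \left(-2 + a\right)$)
$\left(u{\left(I{\left(2 \right)} \right)} + 9218\right) + 17477 = \left(2 \cdot 2 \left(10 + 2\right) \left(-2 + 2 \cdot 2 \left(10 + 2\right)\right) + 9218\right) + 17477 = \left(2 \cdot 2 \cdot 12 \left(-2 + 2 \cdot 2 \cdot 12\right) + 9218\right) + 17477 = \left(48 \left(-2 + 48\right) + 9218\right) + 17477 = \left(48 \cdot 46 + 9218\right) + 17477 = \left(2208 + 9218\right) + 17477 = 11426 + 17477 = 28903$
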